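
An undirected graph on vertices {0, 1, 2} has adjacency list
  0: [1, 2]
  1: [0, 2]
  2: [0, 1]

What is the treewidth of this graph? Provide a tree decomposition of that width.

A single bag containing all 3 vertices is trivially a valid decomposition of width 2. Conversely, {0, 1, 2} is a clique of size 3, and the vertices of any clique must share a bag in every tree decomposition; so some bag has ≥ 3 vertices and tw(G) ≥ 2. Combining the bounds, tw(G) = 2.

Treewidth 2.
One optimal decomposition is:
Bags: B1 = {0, 1, 2}
Tree: (single bag)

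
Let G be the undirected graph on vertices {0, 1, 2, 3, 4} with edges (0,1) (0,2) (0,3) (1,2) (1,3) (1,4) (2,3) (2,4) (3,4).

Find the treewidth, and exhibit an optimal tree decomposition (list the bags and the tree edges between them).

Treewidth 3.
One optimal decomposition is:
Bags: B1 = {1, 2, 3, 4}  B2 = {0, 1, 2, 3}
Tree: B1–B2

Each bag holds 4 vertices, so the decomposition has width 3, which upper-bounds the treewidth. On the other hand G contains the 4-clique {0, 1, 2, 3}. A clique must lie in a single bag of any decomposition, so no decomposition can have width below 3. Therefore the treewidth is 3.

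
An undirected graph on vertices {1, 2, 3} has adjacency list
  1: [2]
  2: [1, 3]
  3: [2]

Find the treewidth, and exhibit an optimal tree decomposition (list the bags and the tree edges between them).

Treewidth 1.
Bags: B1 = {2, 3}  B2 = {1, 2}
Tree: B1–B2

The largest bag has 2 vertices, giving width 1; this decomposition certifies tw(G) ≤ 1. Any graph with an edge has treewidth ≥ 1, and G has the edge 3–2. The upper and lower bounds meet at 1, so that is the treewidth.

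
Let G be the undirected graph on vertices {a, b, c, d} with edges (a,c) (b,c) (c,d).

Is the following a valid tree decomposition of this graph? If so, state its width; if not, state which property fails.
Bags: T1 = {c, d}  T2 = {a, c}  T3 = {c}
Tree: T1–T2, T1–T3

No — vertex b appears in no bag.

A tree decomposition must satisfy three properties: every vertex lies in some bag; for every edge, both endpoints lie together in some bag; and for every vertex, the bags containing it form a connected subtree. Here vertex b appears in no bag, so the decomposition is invalid.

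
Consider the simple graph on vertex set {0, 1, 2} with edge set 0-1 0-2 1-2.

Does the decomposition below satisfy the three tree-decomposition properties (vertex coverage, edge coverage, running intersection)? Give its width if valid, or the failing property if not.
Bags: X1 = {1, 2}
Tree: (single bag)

A tree decomposition must satisfy three properties: every vertex lies in some bag; for every edge, both endpoints lie together in some bag; and for every vertex, the bags containing it form a connected subtree. Here vertex 0 appears in no bag, so the decomposition is invalid.

No — vertex 0 appears in no bag.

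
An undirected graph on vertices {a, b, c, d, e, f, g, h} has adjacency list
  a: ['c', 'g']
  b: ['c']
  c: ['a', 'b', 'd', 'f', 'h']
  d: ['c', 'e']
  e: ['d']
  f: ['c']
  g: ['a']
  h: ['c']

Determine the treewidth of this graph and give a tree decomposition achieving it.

Every bag has size at most 2, so the width is 2 − 1 = 1 and tw(G) ≤ 1. Any graph with an edge has treewidth ≥ 1, and G has the edge c–d. Hence tw(G) = 1 exactly.

Treewidth 1.
One such decomposition:
Bags: B1 = {c, d}  B2 = {d, e}  B3 = {c, h}  B4 = {a, c}  B5 = {a, g}  B6 = {b, c}  B7 = {c, f}
Tree: B1–B2, B1–B3, B3–B4, B4–B5, B4–B6, B3–B7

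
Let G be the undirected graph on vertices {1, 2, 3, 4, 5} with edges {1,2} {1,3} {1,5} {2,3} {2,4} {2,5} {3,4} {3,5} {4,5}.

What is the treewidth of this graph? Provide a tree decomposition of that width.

Treewidth 3.
One such decomposition:
Bags: B1 = {1, 2, 3, 5}  B2 = {2, 3, 4, 5}
Tree: B1–B2

The largest bag has 4 vertices, giving width 3; this decomposition certifies tw(G) ≤ 3. On the other hand G contains the 4-clique {1, 2, 3, 5}. A clique must lie in a single bag of any decomposition, so no decomposition can have width below 3. Therefore the treewidth is 3.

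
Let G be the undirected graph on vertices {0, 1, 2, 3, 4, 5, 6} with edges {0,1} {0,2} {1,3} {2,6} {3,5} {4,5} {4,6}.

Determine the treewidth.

2

A width-2 tree decomposition is:
Bags: B1 = {0, 1, 2}  B2 = {1, 2, 3}  B3 = {2, 3, 5}  B4 = {2, 4, 5}  B5 = {2, 4, 6}
Tree: B1–B2, B2–B3, B3–B4, B4–B5
Each bag holds 3 vertices, so the decomposition has width 2, which upper-bounds the treewidth. Since 2–0–1–3–5–4–6–2 is a cycle in G, G is not acyclic. Forests are exactly the graphs of treewidth ≤ 1, so tw(G) ≥ 2. Combining the bounds, tw(G) = 2.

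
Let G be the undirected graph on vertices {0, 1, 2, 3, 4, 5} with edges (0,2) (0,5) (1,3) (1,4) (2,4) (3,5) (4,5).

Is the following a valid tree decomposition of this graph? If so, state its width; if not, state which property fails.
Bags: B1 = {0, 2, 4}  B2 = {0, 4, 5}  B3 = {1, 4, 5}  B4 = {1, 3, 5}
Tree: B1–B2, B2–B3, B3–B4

Yes; width 2.

Every vertex of G appears in some bag (union = {0, 1, 2, 3, 4, 5}); every edge is covered by a bag; and for each vertex v the set of bags containing v is connected in the bag tree. The decomposition is therefore valid. The largest bag has 3 vertices, so the width is 2.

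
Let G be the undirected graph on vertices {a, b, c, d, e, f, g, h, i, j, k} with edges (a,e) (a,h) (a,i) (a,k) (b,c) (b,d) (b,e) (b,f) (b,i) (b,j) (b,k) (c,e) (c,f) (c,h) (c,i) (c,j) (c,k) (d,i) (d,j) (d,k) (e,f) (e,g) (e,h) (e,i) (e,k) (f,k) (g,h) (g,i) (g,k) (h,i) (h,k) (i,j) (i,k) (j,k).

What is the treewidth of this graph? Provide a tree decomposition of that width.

Treewidth 4.
Bags: B1 = {a, e, h, i, k}  B2 = {c, e, h, i, k}  B3 = {b, c, e, i, k}  B4 = {e, g, h, i, k}  B5 = {b, c, i, j, k}  B6 = {b, d, i, j, k}  B7 = {b, c, e, f, k}
Tree: B1–B2, B2–B3, B2–B4, B3–B5, B5–B6, B3–B7

Each bag holds 5 vertices, so the decomposition has width 4, which upper-bounds the treewidth. Conversely, {b, c, e, f, k} is a clique of size 5, and the vertices of any clique must share a bag in every tree decomposition; so some bag has ≥ 5 vertices and tw(G) ≥ 4. Hence tw(G) = 4 exactly.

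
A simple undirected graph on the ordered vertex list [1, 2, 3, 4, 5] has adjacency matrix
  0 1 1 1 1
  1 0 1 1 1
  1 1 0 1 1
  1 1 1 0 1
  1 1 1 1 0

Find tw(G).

A width-4 tree decomposition is:
Bags: B1 = {1, 2, 3, 4, 5}
Tree: (single bag)
A single bag containing all 5 vertices is trivially a valid decomposition of width 4. Conversely, {1, 2, 3, 4, 5} is a clique of size 5, and the vertices of any clique must share a bag in every tree decomposition; so some bag has ≥ 5 vertices and tw(G) ≥ 4. Therefore the treewidth is 4.

4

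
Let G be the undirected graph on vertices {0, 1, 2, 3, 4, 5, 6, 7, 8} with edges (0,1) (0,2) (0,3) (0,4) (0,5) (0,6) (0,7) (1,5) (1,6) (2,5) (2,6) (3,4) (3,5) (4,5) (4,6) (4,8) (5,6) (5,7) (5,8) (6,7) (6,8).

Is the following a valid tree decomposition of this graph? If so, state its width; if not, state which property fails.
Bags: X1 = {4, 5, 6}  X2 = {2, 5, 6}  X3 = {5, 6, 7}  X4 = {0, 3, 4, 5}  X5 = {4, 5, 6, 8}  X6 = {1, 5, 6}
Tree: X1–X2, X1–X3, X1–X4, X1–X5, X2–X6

A tree decomposition must satisfy three properties: every vertex lies in some bag; for every edge, both endpoints lie together in some bag; and for every vertex, the bags containing it form a connected subtree. Here edge (0,6) lies in no bag, so the decomposition is invalid.

No — edge (0,6) lies in no bag.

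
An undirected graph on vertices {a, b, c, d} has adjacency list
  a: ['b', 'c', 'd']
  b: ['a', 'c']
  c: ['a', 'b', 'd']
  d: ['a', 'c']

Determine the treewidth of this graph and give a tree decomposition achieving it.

Treewidth 2.
One optimal decomposition is:
Bags: B1 = {a, c, d}  B2 = {a, b, c}
Tree: B1–B2

Each bag holds 3 vertices, so the decomposition has width 2, which upper-bounds the treewidth. On the other hand G contains the 3-clique {a, c, d}. A clique must lie in a single bag of any decomposition, so no decomposition can have width below 2. Combining the bounds, tw(G) = 2.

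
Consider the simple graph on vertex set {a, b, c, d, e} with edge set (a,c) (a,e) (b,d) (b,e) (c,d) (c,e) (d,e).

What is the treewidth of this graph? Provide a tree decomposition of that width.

Treewidth 2.
Bags: B1 = {a, c, e}  B2 = {c, d, e}  B3 = {b, d, e}
Tree: B1–B2, B2–B3

The largest bag has 3 vertices, giving width 2; this decomposition certifies tw(G) ≤ 2. Conversely, {c, d, e} is a clique of size 3, and the vertices of any clique must share a bag in every tree decomposition; so some bag has ≥ 3 vertices and tw(G) ≥ 2. Combining the bounds, tw(G) = 2.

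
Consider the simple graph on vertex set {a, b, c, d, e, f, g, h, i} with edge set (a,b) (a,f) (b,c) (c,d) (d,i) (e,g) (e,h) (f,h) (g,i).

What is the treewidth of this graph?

A width-2 tree decomposition is:
Bags: B1 = {b, c, d}  B2 = {a, b, d}  B3 = {a, d, f}  B4 = {d, f, h}  B5 = {d, e, h}  B6 = {d, e, g}  B7 = {d, g, i}
Tree: B1–B2, B2–B3, B3–B4, B4–B5, B5–B6, B6–B7
The largest bag has 3 vertices, giving width 2; this decomposition certifies tw(G) ≤ 2. The edges d–c–b–a–f–h–e–g–i–d form a cycle, so G is not a tree and its treewidth is at least 2. The upper and lower bounds meet at 2, so that is the treewidth.

2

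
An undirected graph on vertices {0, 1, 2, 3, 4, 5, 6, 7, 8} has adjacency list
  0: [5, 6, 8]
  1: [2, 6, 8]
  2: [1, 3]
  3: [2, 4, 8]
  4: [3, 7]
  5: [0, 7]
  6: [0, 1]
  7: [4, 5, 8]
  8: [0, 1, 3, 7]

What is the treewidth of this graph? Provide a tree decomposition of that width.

Each bag holds 4 vertices, so the decomposition has width 3, which upper-bounds the treewidth. For the lower bound: the 4 vertex sets {4,5,7}, {3}, {8}, {0,1,2,6} are disjoint, each induces a connected subgraph, and every pair is joined by at least one edge of G. Contracting each set to a single vertex therefore yields K_{4} as a minor, and since treewidth is minor-monotone, tw(G) ≥ tw(K_{4}) = 3. The upper and lower bounds meet at 3, so that is the treewidth.

Treewidth 3.
Bags: B1 = {3, 4, 5, 7}  B2 = {3, 5, 7, 8}  B3 = {0, 3, 5, 8}  B4 = {0, 2, 3, 8}  B5 = {0, 1, 2, 8}  B6 = {0, 1, 2, 6}
Tree: B1–B2, B2–B3, B3–B4, B4–B5, B5–B6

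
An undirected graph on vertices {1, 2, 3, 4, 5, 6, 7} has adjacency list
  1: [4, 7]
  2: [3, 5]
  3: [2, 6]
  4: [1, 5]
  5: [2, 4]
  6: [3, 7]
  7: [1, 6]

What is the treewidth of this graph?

2

A width-2 tree decomposition is:
Bags: B1 = {1, 6, 7}  B2 = {1, 3, 6}  B3 = {1, 2, 3}  B4 = {1, 2, 5}  B5 = {1, 4, 5}
Tree: B1–B2, B2–B3, B3–B4, B4–B5
Each bag holds 3 vertices, so the decomposition has width 2, which upper-bounds the treewidth. Since 1–7–6–3–2–5–4–1 is a cycle in G, G is not acyclic. Forests are exactly the graphs of treewidth ≤ 1, so tw(G) ≥ 2. Therefore the treewidth is 2.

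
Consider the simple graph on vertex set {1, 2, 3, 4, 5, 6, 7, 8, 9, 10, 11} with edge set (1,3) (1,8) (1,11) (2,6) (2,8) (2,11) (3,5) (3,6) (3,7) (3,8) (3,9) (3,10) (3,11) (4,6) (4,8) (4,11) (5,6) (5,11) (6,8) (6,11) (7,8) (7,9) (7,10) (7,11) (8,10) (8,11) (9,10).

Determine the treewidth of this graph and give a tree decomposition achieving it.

Treewidth 3.
One such decomposition:
Bags: B1 = {3, 7, 8, 11}  B2 = {1, 3, 8, 11}  B3 = {3, 6, 8, 11}  B4 = {3, 7, 8, 10}  B5 = {3, 5, 6, 11}  B6 = {4, 6, 8, 11}  B7 = {3, 7, 9, 10}  B8 = {2, 6, 8, 11}
Tree: B1–B2, B2–B3, B1–B4, B3–B5, B3–B6, B4–B7, B3–B8

The largest bag has 4 vertices, giving width 3; this decomposition certifies tw(G) ≤ 3. For the lower bound, the 4 vertices {2, 6, 8, 11} are pairwise adjacent, and any tree decomposition puts a clique entirely inside one bag — forcing width ≥ 3. The upper and lower bounds meet at 3, so that is the treewidth.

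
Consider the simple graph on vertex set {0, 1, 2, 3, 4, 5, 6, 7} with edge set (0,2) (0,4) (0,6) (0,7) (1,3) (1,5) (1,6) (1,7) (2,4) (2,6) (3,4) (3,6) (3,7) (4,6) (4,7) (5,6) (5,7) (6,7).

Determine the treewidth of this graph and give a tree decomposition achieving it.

Each bag holds 4 vertices, so the decomposition has width 3, which upper-bounds the treewidth. On the other hand G contains the 4-clique {0, 2, 4, 6}. A clique must lie in a single bag of any decomposition, so no decomposition can have width below 3. Combining the bounds, tw(G) = 3.

Treewidth 3.
Bags: B1 = {3, 4, 6, 7}  B2 = {1, 3, 6, 7}  B3 = {1, 5, 6, 7}  B4 = {0, 4, 6, 7}  B5 = {0, 2, 4, 6}
Tree: B1–B2, B2–B3, B1–B4, B4–B5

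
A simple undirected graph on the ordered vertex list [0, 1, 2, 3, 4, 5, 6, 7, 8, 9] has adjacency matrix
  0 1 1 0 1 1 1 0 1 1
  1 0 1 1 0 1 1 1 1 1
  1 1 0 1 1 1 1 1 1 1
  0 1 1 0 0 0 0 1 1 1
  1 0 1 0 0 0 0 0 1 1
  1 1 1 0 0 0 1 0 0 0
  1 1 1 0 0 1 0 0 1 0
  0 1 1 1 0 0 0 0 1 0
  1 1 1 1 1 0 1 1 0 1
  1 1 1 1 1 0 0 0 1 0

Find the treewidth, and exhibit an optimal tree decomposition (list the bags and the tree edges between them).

Treewidth 4.
One optimal decomposition is:
Bags: B1 = {0, 1, 2, 8, 9}  B2 = {0, 1, 2, 6, 8}  B3 = {1, 2, 3, 8, 9}  B4 = {0, 2, 4, 8, 9}  B5 = {0, 1, 2, 5, 6}  B6 = {1, 2, 3, 7, 8}
Tree: B1–B2, B1–B3, B1–B4, B2–B5, B3–B6

Each bag holds 5 vertices, so the decomposition has width 4, which upper-bounds the treewidth. On the other hand G contains the 5-clique {0, 1, 2, 8, 9}. A clique must lie in a single bag of any decomposition, so no decomposition can have width below 4. Combining the bounds, tw(G) = 4.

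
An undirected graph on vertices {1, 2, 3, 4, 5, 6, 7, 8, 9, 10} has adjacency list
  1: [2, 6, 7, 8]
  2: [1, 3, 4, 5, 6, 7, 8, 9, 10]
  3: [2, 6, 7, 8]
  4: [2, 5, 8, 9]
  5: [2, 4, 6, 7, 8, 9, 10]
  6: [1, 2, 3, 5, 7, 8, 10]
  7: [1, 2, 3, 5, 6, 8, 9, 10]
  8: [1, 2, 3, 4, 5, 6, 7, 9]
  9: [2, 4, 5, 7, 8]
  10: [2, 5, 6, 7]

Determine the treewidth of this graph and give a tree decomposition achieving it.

The largest bag has 5 vertices, giving width 4; this decomposition certifies tw(G) ≤ 4. Conversely, {2, 4, 5, 8, 9} is a clique of size 5, and the vertices of any clique must share a bag in every tree decomposition; so some bag has ≥ 5 vertices and tw(G) ≥ 4. Combining the bounds, tw(G) = 4.

Treewidth 4.
Bags: B1 = {2, 5, 6, 7, 8}  B2 = {2, 5, 6, 7, 10}  B3 = {1, 2, 6, 7, 8}  B4 = {2, 3, 6, 7, 8}  B5 = {2, 5, 7, 8, 9}  B6 = {2, 4, 5, 8, 9}
Tree: B1–B2, B1–B3, B1–B4, B1–B5, B5–B6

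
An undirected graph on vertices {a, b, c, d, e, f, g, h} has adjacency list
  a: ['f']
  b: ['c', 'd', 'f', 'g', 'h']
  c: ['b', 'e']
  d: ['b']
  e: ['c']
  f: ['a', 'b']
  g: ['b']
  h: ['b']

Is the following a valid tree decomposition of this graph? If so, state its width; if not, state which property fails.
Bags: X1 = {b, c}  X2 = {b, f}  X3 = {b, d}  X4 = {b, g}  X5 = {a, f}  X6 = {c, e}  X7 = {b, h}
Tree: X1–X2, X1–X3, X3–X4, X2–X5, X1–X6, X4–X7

Yes; width 1.

Every vertex of G appears in some bag (union = {a, b, c, d, e, f, g, h}); every edge is covered by a bag; and for each vertex v the set of bags containing v is connected in the bag tree. The decomposition is therefore valid. The largest bag has 2 vertices, so the width is 1.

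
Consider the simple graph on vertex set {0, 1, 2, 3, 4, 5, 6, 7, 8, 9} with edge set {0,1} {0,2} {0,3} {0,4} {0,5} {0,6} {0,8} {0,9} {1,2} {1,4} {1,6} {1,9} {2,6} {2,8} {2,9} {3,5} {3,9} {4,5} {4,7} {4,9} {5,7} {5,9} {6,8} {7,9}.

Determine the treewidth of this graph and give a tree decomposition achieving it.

Every bag has size at most 4, so the width is 4 − 1 = 3 and tw(G) ≤ 3. For the lower bound, the 4 vertices {0, 2, 6, 8} are pairwise adjacent, and any tree decomposition puts a clique entirely inside one bag — forcing width ≥ 3. Combining the bounds, tw(G) = 3.

Treewidth 3.
One optimal decomposition is:
Bags: B1 = {0, 4, 5, 9}  B2 = {0, 1, 4, 9}  B3 = {0, 3, 5, 9}  B4 = {0, 1, 2, 9}  B5 = {0, 1, 2, 6}  B6 = {0, 2, 6, 8}  B7 = {4, 5, 7, 9}
Tree: B1–B2, B1–B3, B2–B4, B4–B5, B5–B6, B1–B7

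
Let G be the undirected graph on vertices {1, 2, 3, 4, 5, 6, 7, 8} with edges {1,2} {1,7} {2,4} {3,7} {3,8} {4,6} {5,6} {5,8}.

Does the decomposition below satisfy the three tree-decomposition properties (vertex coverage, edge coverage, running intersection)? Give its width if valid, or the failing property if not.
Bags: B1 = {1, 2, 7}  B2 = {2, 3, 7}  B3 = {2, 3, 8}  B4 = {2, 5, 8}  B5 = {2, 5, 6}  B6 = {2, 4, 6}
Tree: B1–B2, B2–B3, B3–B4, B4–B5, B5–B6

Yes; width 2.

Every vertex of G appears in some bag (union = {1, 2, 3, 4, 5, 6, 7, 8}); every edge is covered by a bag; and for each vertex v the set of bags containing v is connected in the bag tree. The decomposition is therefore valid. The largest bag has 3 vertices, so the width is 2.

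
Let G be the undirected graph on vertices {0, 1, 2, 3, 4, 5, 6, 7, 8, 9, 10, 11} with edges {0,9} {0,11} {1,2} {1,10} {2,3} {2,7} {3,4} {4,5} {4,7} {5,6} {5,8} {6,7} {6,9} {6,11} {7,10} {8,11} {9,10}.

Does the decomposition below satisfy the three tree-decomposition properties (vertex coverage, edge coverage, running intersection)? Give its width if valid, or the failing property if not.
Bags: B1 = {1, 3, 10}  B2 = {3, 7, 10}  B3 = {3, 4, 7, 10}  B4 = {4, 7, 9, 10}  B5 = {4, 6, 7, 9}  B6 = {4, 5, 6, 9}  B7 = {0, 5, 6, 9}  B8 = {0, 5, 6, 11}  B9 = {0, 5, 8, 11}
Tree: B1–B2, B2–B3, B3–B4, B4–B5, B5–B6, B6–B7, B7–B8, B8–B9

A tree decomposition must satisfy three properties: every vertex lies in some bag; for every edge, both endpoints lie together in some bag; and for every vertex, the bags containing it form a connected subtree. Here vertex 2 appears in no bag, so the decomposition is invalid.

No — vertex 2 appears in no bag.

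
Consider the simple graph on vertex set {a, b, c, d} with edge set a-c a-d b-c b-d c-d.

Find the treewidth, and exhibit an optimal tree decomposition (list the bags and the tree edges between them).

Each bag holds 3 vertices, so the decomposition has width 2, which upper-bounds the treewidth. For the lower bound, the 3 vertices {a, c, d} are pairwise adjacent, and any tree decomposition puts a clique entirely inside one bag — forcing width ≥ 2. The upper and lower bounds meet at 2, so that is the treewidth.

Treewidth 2.
One such decomposition:
Bags: B1 = {b, c, d}  B2 = {a, c, d}
Tree: B1–B2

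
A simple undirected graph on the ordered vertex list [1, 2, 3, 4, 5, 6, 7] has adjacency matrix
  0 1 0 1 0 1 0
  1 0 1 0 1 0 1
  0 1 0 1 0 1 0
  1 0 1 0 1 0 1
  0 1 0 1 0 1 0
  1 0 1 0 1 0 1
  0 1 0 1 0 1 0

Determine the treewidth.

3

A width-3 tree decomposition is:
Bags: B1 = {1, 2, 4, 6}  B2 = {2, 4, 6, 7}  B3 = {2, 4, 5, 6}  B4 = {2, 3, 4, 6}
Tree: B1–B2, B2–B3, B3–B4
Every bag has size at most 4, so the width is 4 − 1 = 3 and tw(G) ≤ 3. For the lower bound: the 4 vertex sets {1,2}, {4,7}, {6}, {5} are disjoint, each induces a connected subgraph, and every pair is joined by at least one edge of G. Contracting each set to a single vertex therefore yields K_{4} as a minor, and since treewidth is minor-monotone, tw(G) ≥ tw(K_{4}) = 3. Therefore the treewidth is 3.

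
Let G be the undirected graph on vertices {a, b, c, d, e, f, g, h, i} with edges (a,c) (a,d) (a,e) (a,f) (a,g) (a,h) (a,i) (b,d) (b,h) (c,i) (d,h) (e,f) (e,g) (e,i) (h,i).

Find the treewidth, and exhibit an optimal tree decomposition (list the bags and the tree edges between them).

Treewidth 2.
One optimal decomposition is:
Bags: B1 = {a, e, i}  B2 = {a, e, f}  B3 = {a, e, g}  B4 = {a, c, i}  B5 = {a, h, i}  B6 = {a, d, h}  B7 = {b, d, h}
Tree: B1–B2, B1–B3, B1–B4, B4–B5, B5–B6, B6–B7

Each bag holds 3 vertices, so the decomposition has width 2, which upper-bounds the treewidth. For the lower bound, the 3 vertices {a, d, h} are pairwise adjacent, and any tree decomposition puts a clique entirely inside one bag — forcing width ≥ 2. Therefore the treewidth is 2.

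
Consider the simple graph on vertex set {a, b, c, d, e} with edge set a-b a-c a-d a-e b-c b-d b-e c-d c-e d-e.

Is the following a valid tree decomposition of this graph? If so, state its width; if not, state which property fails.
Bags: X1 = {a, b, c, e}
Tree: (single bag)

A tree decomposition must satisfy three properties: every vertex lies in some bag; for every edge, both endpoints lie together in some bag; and for every vertex, the bags containing it form a connected subtree. Here vertex d appears in no bag, so the decomposition is invalid.

No — vertex d appears in no bag.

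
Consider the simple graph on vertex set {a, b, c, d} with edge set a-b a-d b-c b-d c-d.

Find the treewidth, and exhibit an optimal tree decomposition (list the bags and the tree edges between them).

The largest bag has 3 vertices, giving width 2; this decomposition certifies tw(G) ≤ 2. Conversely, {b, c, d} is a clique of size 3, and the vertices of any clique must share a bag in every tree decomposition; so some bag has ≥ 3 vertices and tw(G) ≥ 2. Combining the bounds, tw(G) = 2.

Treewidth 2.
One such decomposition:
Bags: B1 = {b, c, d}  B2 = {a, b, d}
Tree: B1–B2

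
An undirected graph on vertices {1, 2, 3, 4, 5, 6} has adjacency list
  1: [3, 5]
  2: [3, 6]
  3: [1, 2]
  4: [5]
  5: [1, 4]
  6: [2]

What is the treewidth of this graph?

A width-1 tree decomposition is:
Bags: B1 = {2, 6}  B2 = {2, 3}  B3 = {1, 3}  B4 = {1, 5}  B5 = {4, 5}
Tree: B1–B2, B2–B3, B3–B4, B4–B5
Every bag has size at most 2, so the width is 2 − 1 = 1 and tw(G) ≤ 1. G has an edge, so its treewidth is at least 1. The upper and lower bounds meet at 1, so that is the treewidth.

1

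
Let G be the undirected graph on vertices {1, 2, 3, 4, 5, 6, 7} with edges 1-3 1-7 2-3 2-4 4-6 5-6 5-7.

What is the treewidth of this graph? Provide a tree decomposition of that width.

Each bag holds 3 vertices, so the decomposition has width 2, which upper-bounds the treewidth. The edges 1–7–5–6–4–2–3–1 form a cycle, so G is not a tree and its treewidth is at least 2. Combining the bounds, tw(G) = 2.

Treewidth 2.
One optimal decomposition is:
Bags: B1 = {1, 5, 7}  B2 = {1, 5, 6}  B3 = {1, 4, 6}  B4 = {1, 2, 4}  B5 = {1, 2, 3}
Tree: B1–B2, B2–B3, B3–B4, B4–B5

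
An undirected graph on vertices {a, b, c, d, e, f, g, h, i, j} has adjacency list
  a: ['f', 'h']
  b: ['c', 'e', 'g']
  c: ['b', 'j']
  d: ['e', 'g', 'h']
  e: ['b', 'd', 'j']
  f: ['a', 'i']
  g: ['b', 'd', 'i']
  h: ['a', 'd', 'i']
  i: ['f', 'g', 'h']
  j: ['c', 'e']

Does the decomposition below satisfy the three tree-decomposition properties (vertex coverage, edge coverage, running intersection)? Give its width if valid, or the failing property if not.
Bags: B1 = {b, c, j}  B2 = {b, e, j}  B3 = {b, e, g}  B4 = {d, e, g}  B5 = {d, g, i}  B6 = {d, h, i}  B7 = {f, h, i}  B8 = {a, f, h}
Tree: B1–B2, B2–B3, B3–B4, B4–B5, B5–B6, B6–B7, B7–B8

Checking the three conditions: (i) the bags cover all of {a, b, c, d, e, f, g, h, i, j}; (ii) for each edge, some bag contains both endpoints; (iii) the bags containing any fixed vertex form a subtree. All hold, so the decomposition is valid with width 3 − 1 = 2.

Yes; width 2.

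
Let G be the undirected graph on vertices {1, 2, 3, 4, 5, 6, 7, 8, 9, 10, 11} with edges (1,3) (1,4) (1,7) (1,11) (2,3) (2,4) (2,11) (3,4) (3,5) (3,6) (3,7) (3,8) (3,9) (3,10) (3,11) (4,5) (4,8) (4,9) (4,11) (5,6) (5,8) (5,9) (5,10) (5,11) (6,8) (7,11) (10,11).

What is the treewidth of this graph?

3

A width-3 tree decomposition is:
Bags: B1 = {1, 3, 4, 11}  B2 = {3, 4, 5, 11}  B3 = {3, 4, 5, 9}  B4 = {3, 4, 5, 8}  B5 = {1, 3, 7, 11}  B6 = {3, 5, 10, 11}  B7 = {2, 3, 4, 11}  B8 = {3, 5, 6, 8}
Tree: B1–B2, B2–B3, B3–B4, B1–B5, B2–B6, B1–B7, B4–B8
Every bag has size at most 4, so the width is 4 − 1 = 3 and tw(G) ≤ 3. Conversely, {3, 5, 10, 11} is a clique of size 4, and the vertices of any clique must share a bag in every tree decomposition; so some bag has ≥ 4 vertices and tw(G) ≥ 3. Combining the bounds, tw(G) = 3.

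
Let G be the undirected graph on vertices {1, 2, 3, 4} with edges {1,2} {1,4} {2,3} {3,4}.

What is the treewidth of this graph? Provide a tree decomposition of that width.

Each bag holds 3 vertices, so the decomposition has width 2, which upper-bounds the treewidth. Since 2–1–4–3–2 is a cycle in G, G is not acyclic. Forests are exactly the graphs of treewidth ≤ 1, so tw(G) ≥ 2. The upper and lower bounds meet at 2, so that is the treewidth.

Treewidth 2.
One such decomposition:
Bags: B1 = {1, 2, 4}  B2 = {2, 3, 4}
Tree: B1–B2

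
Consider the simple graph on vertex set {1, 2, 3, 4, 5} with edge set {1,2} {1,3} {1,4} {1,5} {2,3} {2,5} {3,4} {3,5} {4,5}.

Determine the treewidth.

A width-3 tree decomposition is:
Bags: B1 = {1, 2, 3, 5}  B2 = {1, 3, 4, 5}
Tree: B1–B2
The largest bag has 4 vertices, giving width 3; this decomposition certifies tw(G) ≤ 3. For the lower bound, the 4 vertices {1, 2, 3, 5} are pairwise adjacent, and any tree decomposition puts a clique entirely inside one bag — forcing width ≥ 3. The upper and lower bounds meet at 3, so that is the treewidth.

3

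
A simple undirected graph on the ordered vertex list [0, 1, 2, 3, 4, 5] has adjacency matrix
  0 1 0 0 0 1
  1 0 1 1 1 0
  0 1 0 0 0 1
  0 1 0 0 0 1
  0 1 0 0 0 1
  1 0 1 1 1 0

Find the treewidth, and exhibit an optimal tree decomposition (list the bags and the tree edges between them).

Each bag holds 3 vertices, so the decomposition has width 2, which upper-bounds the treewidth. For the lower bound, G contains the cycle 1–3–5–2–1, so G is not a forest; only forests have treewidth ≤ 1, hence tw(G) ≥ 2. The upper and lower bounds meet at 2, so that is the treewidth.

Treewidth 2.
One optimal decomposition is:
Bags: B1 = {1, 3, 5}  B2 = {1, 2, 5}  B3 = {1, 4, 5}  B4 = {0, 1, 5}
Tree: B1–B2, B2–B3, B3–B4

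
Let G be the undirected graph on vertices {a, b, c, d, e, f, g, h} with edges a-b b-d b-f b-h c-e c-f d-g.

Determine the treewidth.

1

A width-1 tree decomposition is:
Bags: B1 = {b, h}  B2 = {a, b}  B3 = {b, d}  B4 = {d, g}  B5 = {b, f}  B6 = {c, f}  B7 = {c, e}
Tree: B1–B2, B1–B3, B3–B4, B3–B5, B5–B6, B6–B7
The largest bag has 2 vertices, giving width 1; this decomposition certifies tw(G) ≤ 1. Since G has at least one edge (e.g. b–h), it is not an edgeless graph, so tw(G) ≥ 1. Combining the bounds, tw(G) = 1.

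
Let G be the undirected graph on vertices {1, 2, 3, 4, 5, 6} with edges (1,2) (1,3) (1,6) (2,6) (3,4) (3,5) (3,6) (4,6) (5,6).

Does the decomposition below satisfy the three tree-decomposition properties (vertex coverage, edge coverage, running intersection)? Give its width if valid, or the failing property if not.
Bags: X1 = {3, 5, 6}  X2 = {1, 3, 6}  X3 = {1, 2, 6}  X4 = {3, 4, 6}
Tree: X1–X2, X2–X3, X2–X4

Yes; width 2.

Vertex coverage: the bags together contain {1, 2, 3, 4, 5, 6}, the full vertex set. Edge coverage: each edge of G has both endpoints in at least one bag. Running intersection: for every vertex, the bags containing it form a connected subtree. All three properties hold, so this is a valid tree decomposition of width max|bag| − 1 = 2, and hence tw(G) ≤ 2.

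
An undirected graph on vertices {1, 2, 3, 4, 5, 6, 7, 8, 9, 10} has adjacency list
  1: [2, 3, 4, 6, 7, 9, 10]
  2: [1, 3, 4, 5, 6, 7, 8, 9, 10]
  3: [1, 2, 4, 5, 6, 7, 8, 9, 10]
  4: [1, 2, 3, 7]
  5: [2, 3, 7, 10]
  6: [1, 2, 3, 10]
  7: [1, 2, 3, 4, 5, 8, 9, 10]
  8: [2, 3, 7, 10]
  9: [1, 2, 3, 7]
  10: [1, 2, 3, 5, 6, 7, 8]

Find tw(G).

A width-4 tree decomposition is:
Bags: B1 = {1, 2, 3, 7, 10}  B2 = {2, 3, 5, 7, 10}  B3 = {1, 2, 3, 6, 10}  B4 = {1, 2, 3, 4, 7}  B5 = {1, 2, 3, 7, 9}  B6 = {2, 3, 7, 8, 10}
Tree: B1–B2, B1–B3, B1–B4, B4–B5, B2–B6
The largest bag has 5 vertices, giving width 4; this decomposition certifies tw(G) ≤ 4. Conversely, {1, 2, 3, 6, 10} is a clique of size 5, and the vertices of any clique must share a bag in every tree decomposition; so some bag has ≥ 5 vertices and tw(G) ≥ 4. The upper and lower bounds meet at 4, so that is the treewidth.

4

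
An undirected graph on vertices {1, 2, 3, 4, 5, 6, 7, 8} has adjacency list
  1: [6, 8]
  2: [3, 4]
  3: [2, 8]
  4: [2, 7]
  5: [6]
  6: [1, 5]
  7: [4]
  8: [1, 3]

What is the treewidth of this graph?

A width-1 tree decomposition is:
Bags: B1 = {5, 6}  B2 = {1, 6}  B3 = {1, 8}  B4 = {3, 8}  B5 = {2, 3}  B6 = {2, 4}  B7 = {4, 7}
Tree: B1–B2, B2–B3, B3–B4, B4–B5, B5–B6, B6–B7
The largest bag has 2 vertices, giving width 1; this decomposition certifies tw(G) ≤ 1. Since G has at least one edge (e.g. 5–6), it is not an edgeless graph, so tw(G) ≥ 1. Hence tw(G) = 1 exactly.

1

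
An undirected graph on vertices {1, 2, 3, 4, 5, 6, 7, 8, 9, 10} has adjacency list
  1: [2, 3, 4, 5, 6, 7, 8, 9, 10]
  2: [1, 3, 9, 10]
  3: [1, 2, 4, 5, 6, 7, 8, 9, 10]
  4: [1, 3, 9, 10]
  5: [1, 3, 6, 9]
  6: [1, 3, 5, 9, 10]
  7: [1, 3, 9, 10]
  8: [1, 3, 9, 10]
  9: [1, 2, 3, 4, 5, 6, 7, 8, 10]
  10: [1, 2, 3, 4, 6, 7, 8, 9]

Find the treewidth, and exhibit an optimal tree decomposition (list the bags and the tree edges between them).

Treewidth 4.
One such decomposition:
Bags: B1 = {1, 3, 8, 9, 10}  B2 = {1, 3, 6, 9, 10}  B3 = {1, 2, 3, 9, 10}  B4 = {1, 3, 5, 6, 9}  B5 = {1, 3, 7, 9, 10}  B6 = {1, 3, 4, 9, 10}
Tree: B1–B2, B1–B3, B2–B4, B1–B5, B1–B6

Each bag holds 5 vertices, so the decomposition has width 4, which upper-bounds the treewidth. Conversely, {1, 2, 3, 9, 10} is a clique of size 5, and the vertices of any clique must share a bag in every tree decomposition; so some bag has ≥ 5 vertices and tw(G) ≥ 4. Combining the bounds, tw(G) = 4.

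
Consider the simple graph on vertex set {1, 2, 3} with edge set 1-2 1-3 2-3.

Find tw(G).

A width-2 tree decomposition is:
Bags: B1 = {1, 2, 3}
Tree: (single bag)
A single bag containing all 3 vertices is trivially a valid decomposition of width 2. For the lower bound, the 3 vertices {1, 2, 3} are pairwise adjacent, and any tree decomposition puts a clique entirely inside one bag — forcing width ≥ 2. The upper and lower bounds meet at 2, so that is the treewidth.

2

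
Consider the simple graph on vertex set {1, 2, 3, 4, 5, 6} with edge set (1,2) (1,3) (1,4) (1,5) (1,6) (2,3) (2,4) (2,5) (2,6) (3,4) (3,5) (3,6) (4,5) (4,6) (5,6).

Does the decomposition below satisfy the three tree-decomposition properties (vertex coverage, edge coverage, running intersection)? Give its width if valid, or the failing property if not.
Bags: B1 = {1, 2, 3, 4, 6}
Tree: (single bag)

No — vertex 5 appears in no bag.

A tree decomposition must satisfy three properties: every vertex lies in some bag; for every edge, both endpoints lie together in some bag; and for every vertex, the bags containing it form a connected subtree. Here vertex 5 appears in no bag, so the decomposition is invalid.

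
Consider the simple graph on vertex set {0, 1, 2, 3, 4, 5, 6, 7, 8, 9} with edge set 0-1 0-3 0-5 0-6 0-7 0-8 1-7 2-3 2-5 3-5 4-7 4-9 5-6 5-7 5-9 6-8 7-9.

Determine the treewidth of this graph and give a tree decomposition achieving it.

Treewidth 2.
Bags: B1 = {0, 3, 5}  B2 = {0, 5, 7}  B3 = {2, 3, 5}  B4 = {5, 7, 9}  B5 = {0, 5, 6}  B6 = {0, 6, 8}  B7 = {0, 1, 7}  B8 = {4, 7, 9}
Tree: B1–B2, B1–B3, B2–B4, B1–B5, B5–B6, B2–B7, B4–B8

Each bag holds 3 vertices, so the decomposition has width 2, which upper-bounds the treewidth. On the other hand G contains the 3-clique {0, 6, 8}. A clique must lie in a single bag of any decomposition, so no decomposition can have width below 2. Hence tw(G) = 2 exactly.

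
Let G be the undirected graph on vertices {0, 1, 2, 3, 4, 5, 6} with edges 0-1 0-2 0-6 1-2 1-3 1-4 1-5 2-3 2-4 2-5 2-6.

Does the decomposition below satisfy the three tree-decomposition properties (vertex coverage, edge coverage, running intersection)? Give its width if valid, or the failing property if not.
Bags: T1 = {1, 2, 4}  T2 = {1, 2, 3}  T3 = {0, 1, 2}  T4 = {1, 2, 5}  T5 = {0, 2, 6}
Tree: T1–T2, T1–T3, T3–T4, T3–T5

Vertex coverage: the bags together contain {0, 1, 2, 3, 4, 5, 6}, the full vertex set. Edge coverage: each edge of G has both endpoints in at least one bag. Running intersection: for every vertex, the bags containing it form a connected subtree. All three properties hold, so this is a valid tree decomposition of width max|bag| − 1 = 2, and hence tw(G) ≤ 2.

Yes; width 2.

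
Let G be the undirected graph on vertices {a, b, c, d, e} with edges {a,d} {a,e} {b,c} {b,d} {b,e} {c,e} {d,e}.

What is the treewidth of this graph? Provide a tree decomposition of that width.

Treewidth 2.
Bags: B1 = {b, d, e}  B2 = {a, d, e}  B3 = {b, c, e}
Tree: B1–B2, B1–B3

Each bag holds 3 vertices, so the decomposition has width 2, which upper-bounds the treewidth. For the lower bound, the 3 vertices {a, d, e} are pairwise adjacent, and any tree decomposition puts a clique entirely inside one bag — forcing width ≥ 2. Hence tw(G) = 2 exactly.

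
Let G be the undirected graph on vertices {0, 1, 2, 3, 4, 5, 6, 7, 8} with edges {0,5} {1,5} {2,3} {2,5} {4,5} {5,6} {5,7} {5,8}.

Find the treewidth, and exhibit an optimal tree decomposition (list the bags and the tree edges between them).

Each bag holds 2 vertices, so the decomposition has width 1, which upper-bounds the treewidth. Any graph with an edge has treewidth ≥ 1, and G has the edge 5–2. Hence tw(G) = 1 exactly.

Treewidth 1.
Bags: B1 = {2, 5}  B2 = {5, 6}  B3 = {5, 8}  B4 = {5, 7}  B5 = {1, 5}  B6 = {0, 5}  B7 = {2, 3}  B8 = {4, 5}
Tree: B1–B2, B2–B3, B2–B4, B4–B5, B4–B6, B1–B7, B2–B8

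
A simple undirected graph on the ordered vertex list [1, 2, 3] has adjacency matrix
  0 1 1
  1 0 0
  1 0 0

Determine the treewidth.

A width-1 tree decomposition is:
Bags: B1 = {1, 3}  B2 = {1, 2}
Tree: B1–B2
Every bag has size at most 2, so the width is 2 − 1 = 1 and tw(G) ≤ 1. G has an edge, so its treewidth is at least 1. Hence tw(G) = 1 exactly.

1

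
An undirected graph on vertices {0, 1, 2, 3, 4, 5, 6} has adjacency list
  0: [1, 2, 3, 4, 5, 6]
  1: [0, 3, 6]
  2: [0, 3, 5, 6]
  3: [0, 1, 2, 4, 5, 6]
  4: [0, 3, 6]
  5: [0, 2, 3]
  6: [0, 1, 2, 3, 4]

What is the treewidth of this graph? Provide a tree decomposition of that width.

Treewidth 3.
Bags: B1 = {0, 2, 3, 6}  B2 = {0, 3, 4, 6}  B3 = {0, 1, 3, 6}  B4 = {0, 2, 3, 5}
Tree: B1–B2, B2–B3, B1–B4

Every bag has size at most 4, so the width is 4 − 1 = 3 and tw(G) ≤ 3. On the other hand G contains the 4-clique {0, 2, 3, 5}. A clique must lie in a single bag of any decomposition, so no decomposition can have width below 3. Therefore the treewidth is 3.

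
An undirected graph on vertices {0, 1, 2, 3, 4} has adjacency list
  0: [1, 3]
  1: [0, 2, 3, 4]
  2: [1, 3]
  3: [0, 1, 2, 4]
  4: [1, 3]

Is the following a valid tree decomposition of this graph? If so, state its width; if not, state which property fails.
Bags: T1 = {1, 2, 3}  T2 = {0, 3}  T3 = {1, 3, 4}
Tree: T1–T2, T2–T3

No — edge (1,0) lies in no bag.

A tree decomposition must satisfy three properties: every vertex lies in some bag; for every edge, both endpoints lie together in some bag; and for every vertex, the bags containing it form a connected subtree. Here edge (1,0) lies in no bag, so the decomposition is invalid.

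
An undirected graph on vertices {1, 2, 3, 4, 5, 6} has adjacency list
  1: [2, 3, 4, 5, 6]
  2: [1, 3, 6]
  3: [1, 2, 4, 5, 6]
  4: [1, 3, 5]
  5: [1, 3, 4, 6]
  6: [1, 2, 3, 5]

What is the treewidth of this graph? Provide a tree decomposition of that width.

The largest bag has 4 vertices, giving width 3; this decomposition certifies tw(G) ≤ 3. On the other hand G contains the 4-clique {1, 2, 3, 6}. A clique must lie in a single bag of any decomposition, so no decomposition can have width below 3. Hence tw(G) = 3 exactly.

Treewidth 3.
Bags: B1 = {1, 3, 5, 6}  B2 = {1, 3, 4, 5}  B3 = {1, 2, 3, 6}
Tree: B1–B2, B1–B3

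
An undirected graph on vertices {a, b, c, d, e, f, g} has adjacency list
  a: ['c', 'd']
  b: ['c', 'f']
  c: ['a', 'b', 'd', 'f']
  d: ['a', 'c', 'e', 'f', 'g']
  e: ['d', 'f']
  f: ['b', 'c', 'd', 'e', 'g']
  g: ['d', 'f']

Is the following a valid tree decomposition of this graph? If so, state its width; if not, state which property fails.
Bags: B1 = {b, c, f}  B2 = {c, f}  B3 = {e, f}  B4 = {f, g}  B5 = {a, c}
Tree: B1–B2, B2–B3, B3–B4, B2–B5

A tree decomposition must satisfy three properties: every vertex lies in some bag; for every edge, both endpoints lie together in some bag; and for every vertex, the bags containing it form a connected subtree. Here vertex d appears in no bag, so the decomposition is invalid.

No — vertex d appears in no bag.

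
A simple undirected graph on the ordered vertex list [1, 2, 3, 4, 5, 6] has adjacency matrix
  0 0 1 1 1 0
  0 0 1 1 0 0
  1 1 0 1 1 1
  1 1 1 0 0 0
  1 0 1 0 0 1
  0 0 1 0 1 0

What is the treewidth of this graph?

A width-2 tree decomposition is:
Bags: B1 = {1, 3, 5}  B2 = {3, 5, 6}  B3 = {1, 3, 4}  B4 = {2, 3, 4}
Tree: B1–B2, B1–B3, B3–B4
Each bag holds 3 vertices, so the decomposition has width 2, which upper-bounds the treewidth. For the lower bound, the 3 vertices {1, 3, 4} are pairwise adjacent, and any tree decomposition puts a clique entirely inside one bag — forcing width ≥ 2. Therefore the treewidth is 2.

2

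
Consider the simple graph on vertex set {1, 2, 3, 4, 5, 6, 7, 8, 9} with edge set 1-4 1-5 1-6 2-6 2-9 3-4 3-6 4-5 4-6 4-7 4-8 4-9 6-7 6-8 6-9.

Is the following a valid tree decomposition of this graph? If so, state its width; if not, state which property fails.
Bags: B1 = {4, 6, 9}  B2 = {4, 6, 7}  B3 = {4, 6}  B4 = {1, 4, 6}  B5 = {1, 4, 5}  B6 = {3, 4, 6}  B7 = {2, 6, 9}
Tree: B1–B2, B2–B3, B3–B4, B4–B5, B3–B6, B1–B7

No — vertex 8 appears in no bag.

A tree decomposition must satisfy three properties: every vertex lies in some bag; for every edge, both endpoints lie together in some bag; and for every vertex, the bags containing it form a connected subtree. Here vertex 8 appears in no bag, so the decomposition is invalid.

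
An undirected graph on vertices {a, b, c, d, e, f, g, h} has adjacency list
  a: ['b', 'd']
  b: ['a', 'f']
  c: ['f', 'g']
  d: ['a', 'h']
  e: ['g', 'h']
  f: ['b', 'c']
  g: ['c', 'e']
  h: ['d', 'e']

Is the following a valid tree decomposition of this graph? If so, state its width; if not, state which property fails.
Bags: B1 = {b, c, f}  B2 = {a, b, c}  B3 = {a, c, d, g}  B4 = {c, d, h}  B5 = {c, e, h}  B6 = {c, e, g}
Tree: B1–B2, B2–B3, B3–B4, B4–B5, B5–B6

No — bags containing vertex g are not connected in the tree.

A tree decomposition must satisfy three properties: every vertex lies in some bag; for every edge, both endpoints lie together in some bag; and for every vertex, the bags containing it form a connected subtree. Here bags containing vertex g are not connected in the tree, so the decomposition is invalid.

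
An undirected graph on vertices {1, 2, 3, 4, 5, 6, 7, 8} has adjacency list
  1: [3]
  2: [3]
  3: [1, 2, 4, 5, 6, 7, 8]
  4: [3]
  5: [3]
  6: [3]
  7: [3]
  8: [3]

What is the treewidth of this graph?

A width-1 tree decomposition is:
Bags: B1 = {3, 8}  B2 = {2, 3}  B3 = {3, 5}  B4 = {3, 6}  B5 = {1, 3}  B6 = {3, 7}  B7 = {3, 4}
Tree: B1–B2, B1–B3, B1–B4, B1–B5, B5–B6, B4–B7
Each bag holds 2 vertices, so the decomposition has width 1, which upper-bounds the treewidth. Since G has at least one edge (e.g. 3–8), it is not an edgeless graph, so tw(G) ≥ 1. Combining the bounds, tw(G) = 1.

1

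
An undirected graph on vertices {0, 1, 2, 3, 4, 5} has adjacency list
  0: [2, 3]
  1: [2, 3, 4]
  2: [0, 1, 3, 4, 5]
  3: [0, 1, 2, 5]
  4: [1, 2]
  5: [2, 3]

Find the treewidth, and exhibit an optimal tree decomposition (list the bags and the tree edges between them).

Treewidth 2.
One such decomposition:
Bags: B1 = {1, 2, 3}  B2 = {0, 2, 3}  B3 = {1, 2, 4}  B4 = {2, 3, 5}
Tree: B1–B2, B1–B3, B1–B4

Each bag holds 3 vertices, so the decomposition has width 2, which upper-bounds the treewidth. Conversely, {0, 2, 3} is a clique of size 3, and the vertices of any clique must share a bag in every tree decomposition; so some bag has ≥ 3 vertices and tw(G) ≥ 2. The upper and lower bounds meet at 2, so that is the treewidth.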